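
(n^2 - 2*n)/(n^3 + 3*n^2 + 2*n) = (n - 2)/(n^2 + 3*n + 2)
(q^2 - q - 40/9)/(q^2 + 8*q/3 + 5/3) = (q - 8/3)/(q + 1)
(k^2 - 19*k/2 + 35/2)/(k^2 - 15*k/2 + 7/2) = (2*k - 5)/(2*k - 1)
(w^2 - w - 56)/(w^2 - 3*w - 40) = (w + 7)/(w + 5)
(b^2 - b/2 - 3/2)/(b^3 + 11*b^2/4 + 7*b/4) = 2*(2*b - 3)/(b*(4*b + 7))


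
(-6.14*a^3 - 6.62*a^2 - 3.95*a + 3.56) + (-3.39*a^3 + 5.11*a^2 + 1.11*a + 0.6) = -9.53*a^3 - 1.51*a^2 - 2.84*a + 4.16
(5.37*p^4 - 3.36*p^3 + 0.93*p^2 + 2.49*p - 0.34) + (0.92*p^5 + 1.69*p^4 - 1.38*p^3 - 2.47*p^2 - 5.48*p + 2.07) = 0.92*p^5 + 7.06*p^4 - 4.74*p^3 - 1.54*p^2 - 2.99*p + 1.73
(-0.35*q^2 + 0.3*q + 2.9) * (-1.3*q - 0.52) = 0.455*q^3 - 0.208*q^2 - 3.926*q - 1.508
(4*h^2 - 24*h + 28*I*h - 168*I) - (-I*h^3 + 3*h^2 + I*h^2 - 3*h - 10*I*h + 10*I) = I*h^3 + h^2 - I*h^2 - 21*h + 38*I*h - 178*I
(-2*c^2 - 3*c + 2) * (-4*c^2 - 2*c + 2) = 8*c^4 + 16*c^3 - 6*c^2 - 10*c + 4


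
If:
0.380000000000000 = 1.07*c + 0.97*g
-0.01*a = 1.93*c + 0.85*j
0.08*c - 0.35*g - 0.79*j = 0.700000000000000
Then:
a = -412.130944481309*j - 346.640123866401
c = 1.69497898694979*j + 1.79606281796063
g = -1.86971908869719*j - 1.58947135589471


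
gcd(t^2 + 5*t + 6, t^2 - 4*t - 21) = t + 3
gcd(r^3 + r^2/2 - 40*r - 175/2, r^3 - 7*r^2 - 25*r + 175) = r^2 - 2*r - 35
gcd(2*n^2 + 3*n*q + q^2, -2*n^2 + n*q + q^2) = 2*n + q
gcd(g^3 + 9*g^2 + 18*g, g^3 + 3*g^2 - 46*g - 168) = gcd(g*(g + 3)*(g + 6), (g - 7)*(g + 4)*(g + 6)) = g + 6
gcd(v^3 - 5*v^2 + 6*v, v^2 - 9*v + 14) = v - 2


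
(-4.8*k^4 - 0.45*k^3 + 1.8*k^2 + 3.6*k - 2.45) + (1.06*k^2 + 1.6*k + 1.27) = -4.8*k^4 - 0.45*k^3 + 2.86*k^2 + 5.2*k - 1.18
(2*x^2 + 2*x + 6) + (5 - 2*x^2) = 2*x + 11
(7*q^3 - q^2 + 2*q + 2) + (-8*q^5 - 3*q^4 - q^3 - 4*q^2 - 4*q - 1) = -8*q^5 - 3*q^4 + 6*q^3 - 5*q^2 - 2*q + 1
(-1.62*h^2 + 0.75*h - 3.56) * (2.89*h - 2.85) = -4.6818*h^3 + 6.7845*h^2 - 12.4259*h + 10.146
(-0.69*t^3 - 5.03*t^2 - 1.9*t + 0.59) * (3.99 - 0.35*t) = 0.2415*t^4 - 0.9926*t^3 - 19.4047*t^2 - 7.7875*t + 2.3541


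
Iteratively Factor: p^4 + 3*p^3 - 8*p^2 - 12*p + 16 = (p - 1)*(p^3 + 4*p^2 - 4*p - 16) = (p - 1)*(p + 4)*(p^2 - 4) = (p - 1)*(p + 2)*(p + 4)*(p - 2)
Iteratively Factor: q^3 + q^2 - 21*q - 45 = (q - 5)*(q^2 + 6*q + 9) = (q - 5)*(q + 3)*(q + 3)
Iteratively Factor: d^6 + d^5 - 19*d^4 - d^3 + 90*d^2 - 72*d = (d + 3)*(d^5 - 2*d^4 - 13*d^3 + 38*d^2 - 24*d) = (d - 2)*(d + 3)*(d^4 - 13*d^2 + 12*d) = (d - 3)*(d - 2)*(d + 3)*(d^3 + 3*d^2 - 4*d) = (d - 3)*(d - 2)*(d + 3)*(d + 4)*(d^2 - d) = (d - 3)*(d - 2)*(d - 1)*(d + 3)*(d + 4)*(d)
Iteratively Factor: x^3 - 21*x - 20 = (x + 4)*(x^2 - 4*x - 5) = (x - 5)*(x + 4)*(x + 1)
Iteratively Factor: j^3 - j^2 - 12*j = (j + 3)*(j^2 - 4*j) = (j - 4)*(j + 3)*(j)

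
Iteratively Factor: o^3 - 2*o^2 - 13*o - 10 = (o + 1)*(o^2 - 3*o - 10) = (o - 5)*(o + 1)*(o + 2)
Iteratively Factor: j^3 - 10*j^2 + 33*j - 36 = (j - 3)*(j^2 - 7*j + 12) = (j - 3)^2*(j - 4)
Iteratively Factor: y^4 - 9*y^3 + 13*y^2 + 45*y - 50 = (y + 2)*(y^3 - 11*y^2 + 35*y - 25) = (y - 5)*(y + 2)*(y^2 - 6*y + 5) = (y - 5)*(y - 1)*(y + 2)*(y - 5)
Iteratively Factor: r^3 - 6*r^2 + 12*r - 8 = (r - 2)*(r^2 - 4*r + 4) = (r - 2)^2*(r - 2)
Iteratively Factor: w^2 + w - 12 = (w - 3)*(w + 4)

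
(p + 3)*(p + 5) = p^2 + 8*p + 15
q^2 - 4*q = q*(q - 4)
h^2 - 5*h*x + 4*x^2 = (h - 4*x)*(h - x)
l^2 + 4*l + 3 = (l + 1)*(l + 3)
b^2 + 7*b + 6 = (b + 1)*(b + 6)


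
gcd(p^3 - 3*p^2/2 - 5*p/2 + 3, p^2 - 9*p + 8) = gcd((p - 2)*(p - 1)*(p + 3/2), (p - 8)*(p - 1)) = p - 1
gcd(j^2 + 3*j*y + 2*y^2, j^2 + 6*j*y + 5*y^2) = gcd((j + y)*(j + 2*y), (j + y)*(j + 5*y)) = j + y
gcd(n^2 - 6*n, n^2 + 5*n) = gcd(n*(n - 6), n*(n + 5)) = n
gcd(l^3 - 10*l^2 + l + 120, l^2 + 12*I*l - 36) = 1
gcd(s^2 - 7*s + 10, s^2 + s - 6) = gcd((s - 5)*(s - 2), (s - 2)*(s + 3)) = s - 2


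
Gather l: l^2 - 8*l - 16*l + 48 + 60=l^2 - 24*l + 108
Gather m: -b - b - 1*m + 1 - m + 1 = -2*b - 2*m + 2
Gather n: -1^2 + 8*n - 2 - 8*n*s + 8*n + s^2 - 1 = n*(16 - 8*s) + s^2 - 4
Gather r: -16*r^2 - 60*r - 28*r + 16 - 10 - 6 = -16*r^2 - 88*r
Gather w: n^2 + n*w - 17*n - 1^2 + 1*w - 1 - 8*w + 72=n^2 - 17*n + w*(n - 7) + 70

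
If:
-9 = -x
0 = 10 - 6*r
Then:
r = 5/3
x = 9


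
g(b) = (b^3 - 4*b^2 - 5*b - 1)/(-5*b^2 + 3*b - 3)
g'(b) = (10*b - 3)*(b^3 - 4*b^2 - 5*b - 1)/(-5*b^2 + 3*b - 3)^2 + (3*b^2 - 8*b - 5)/(-5*b^2 + 3*b - 3)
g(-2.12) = 0.56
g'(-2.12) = -0.37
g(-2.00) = 0.52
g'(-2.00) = -0.38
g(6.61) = -0.40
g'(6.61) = -0.24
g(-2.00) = 0.52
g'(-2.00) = -0.38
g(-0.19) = 0.05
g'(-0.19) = 0.97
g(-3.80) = 1.09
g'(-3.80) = -0.28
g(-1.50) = 0.31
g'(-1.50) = -0.43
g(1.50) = 1.45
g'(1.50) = -0.73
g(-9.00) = 2.32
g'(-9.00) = -0.22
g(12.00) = -1.59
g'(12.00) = -0.21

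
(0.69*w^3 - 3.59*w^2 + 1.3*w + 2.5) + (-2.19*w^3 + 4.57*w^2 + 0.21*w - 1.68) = -1.5*w^3 + 0.98*w^2 + 1.51*w + 0.82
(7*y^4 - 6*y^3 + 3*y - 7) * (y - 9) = 7*y^5 - 69*y^4 + 54*y^3 + 3*y^2 - 34*y + 63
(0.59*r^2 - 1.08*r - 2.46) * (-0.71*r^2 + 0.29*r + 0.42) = -0.4189*r^4 + 0.9379*r^3 + 1.6812*r^2 - 1.167*r - 1.0332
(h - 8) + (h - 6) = 2*h - 14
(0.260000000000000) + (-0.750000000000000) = -0.490000000000000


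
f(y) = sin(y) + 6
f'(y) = cos(y)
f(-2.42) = 5.34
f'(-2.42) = -0.75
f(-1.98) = 5.08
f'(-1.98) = -0.40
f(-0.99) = 5.16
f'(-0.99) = 0.55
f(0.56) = 6.53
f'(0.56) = 0.85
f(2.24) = 6.78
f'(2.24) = -0.62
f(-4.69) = 7.00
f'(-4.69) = -0.02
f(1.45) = 6.99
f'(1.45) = 0.12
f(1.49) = 7.00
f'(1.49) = 0.08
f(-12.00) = 6.54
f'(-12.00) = 0.84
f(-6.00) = 6.28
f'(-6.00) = 0.96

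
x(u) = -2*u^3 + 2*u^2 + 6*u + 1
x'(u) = -6*u^2 + 4*u + 6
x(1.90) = 5.90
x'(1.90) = -8.06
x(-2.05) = 14.34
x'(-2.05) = -27.42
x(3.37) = -32.61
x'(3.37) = -48.66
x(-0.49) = -1.22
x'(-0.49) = 2.60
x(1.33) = 7.81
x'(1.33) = 0.71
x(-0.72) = -1.54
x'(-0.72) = 0.01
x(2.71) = -7.86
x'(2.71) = -27.22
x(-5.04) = 277.61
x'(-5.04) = -166.57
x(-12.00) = 3673.00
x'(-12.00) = -906.00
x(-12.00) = 3673.00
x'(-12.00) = -906.00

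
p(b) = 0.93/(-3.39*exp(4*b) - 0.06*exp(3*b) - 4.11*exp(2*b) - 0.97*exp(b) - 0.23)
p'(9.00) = 0.00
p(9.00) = 0.00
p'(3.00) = 0.00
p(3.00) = 0.00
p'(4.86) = 0.00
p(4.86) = -0.00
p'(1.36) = 0.00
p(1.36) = -0.00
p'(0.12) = 0.21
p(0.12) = -0.08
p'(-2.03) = 1.38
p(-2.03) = -2.17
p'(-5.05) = 0.11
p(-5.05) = -3.93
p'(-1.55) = 1.43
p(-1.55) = -1.48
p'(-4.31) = 0.23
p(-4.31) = -3.82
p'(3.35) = 0.00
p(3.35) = -0.00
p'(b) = 0.93*(13.56*exp(4*b) + 0.18*exp(3*b) + 8.22*exp(2*b) + 0.97*exp(b))/(-3.39*exp(4*b) - 0.06*exp(3*b) - 4.11*exp(2*b) - 0.97*exp(b) - 0.23)^2 = (12.6108*exp(3*b) + 0.1674*exp(2*b) + 7.6446*exp(b) + 0.9021)*exp(b)/(3.39*exp(4*b) + 0.06*exp(3*b) + 4.11*exp(2*b) + 0.97*exp(b) + 0.23)^2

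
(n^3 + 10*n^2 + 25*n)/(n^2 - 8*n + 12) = n*(n^2 + 10*n + 25)/(n^2 - 8*n + 12)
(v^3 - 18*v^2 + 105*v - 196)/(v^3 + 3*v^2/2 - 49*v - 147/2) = 2*(v^2 - 11*v + 28)/(2*v^2 + 17*v + 21)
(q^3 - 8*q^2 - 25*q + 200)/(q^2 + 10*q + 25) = (q^2 - 13*q + 40)/(q + 5)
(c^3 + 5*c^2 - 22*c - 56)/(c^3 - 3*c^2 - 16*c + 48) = (c^2 + 9*c + 14)/(c^2 + c - 12)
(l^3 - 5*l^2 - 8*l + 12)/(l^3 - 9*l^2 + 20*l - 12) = (l + 2)/(l - 2)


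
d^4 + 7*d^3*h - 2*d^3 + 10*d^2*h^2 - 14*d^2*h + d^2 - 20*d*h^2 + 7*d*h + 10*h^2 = (d - 1)^2*(d + 2*h)*(d + 5*h)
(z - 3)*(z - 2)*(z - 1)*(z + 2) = z^4 - 4*z^3 - z^2 + 16*z - 12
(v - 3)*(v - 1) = v^2 - 4*v + 3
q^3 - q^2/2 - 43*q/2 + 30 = (q - 4)*(q - 3/2)*(q + 5)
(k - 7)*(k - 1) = k^2 - 8*k + 7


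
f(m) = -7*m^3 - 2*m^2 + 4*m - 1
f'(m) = -21*m^2 - 4*m + 4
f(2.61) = -128.64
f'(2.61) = -149.49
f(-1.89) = 31.55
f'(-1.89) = -63.45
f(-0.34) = -2.32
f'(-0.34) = 2.93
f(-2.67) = 107.30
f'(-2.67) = -135.03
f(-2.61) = 99.39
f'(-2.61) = -128.61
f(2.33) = -91.08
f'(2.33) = -119.33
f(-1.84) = 28.48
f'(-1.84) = -59.74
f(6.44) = -1927.82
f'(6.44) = -892.71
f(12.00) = -12337.00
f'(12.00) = -3068.00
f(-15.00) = 23114.00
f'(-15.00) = -4661.00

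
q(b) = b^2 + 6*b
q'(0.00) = 6.00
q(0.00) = 0.00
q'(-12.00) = -18.00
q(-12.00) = 72.00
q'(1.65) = 9.30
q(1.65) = 12.62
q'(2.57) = 11.14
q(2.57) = 22.02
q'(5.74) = 17.48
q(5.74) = 67.39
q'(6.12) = 18.24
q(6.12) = 74.17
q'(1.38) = 8.76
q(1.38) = 10.18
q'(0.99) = 7.98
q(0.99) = 6.92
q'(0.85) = 7.70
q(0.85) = 5.82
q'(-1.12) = 3.76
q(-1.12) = -5.47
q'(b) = 2*b + 6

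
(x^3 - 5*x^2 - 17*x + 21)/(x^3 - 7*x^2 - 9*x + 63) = (x - 1)/(x - 3)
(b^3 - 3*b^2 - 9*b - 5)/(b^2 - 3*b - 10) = (b^2 + 2*b + 1)/(b + 2)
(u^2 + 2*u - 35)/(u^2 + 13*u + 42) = (u - 5)/(u + 6)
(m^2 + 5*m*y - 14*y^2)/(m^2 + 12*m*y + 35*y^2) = (m - 2*y)/(m + 5*y)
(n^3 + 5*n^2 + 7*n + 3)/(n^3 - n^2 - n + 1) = (n^2 + 4*n + 3)/(n^2 - 2*n + 1)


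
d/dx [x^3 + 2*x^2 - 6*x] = 3*x^2 + 4*x - 6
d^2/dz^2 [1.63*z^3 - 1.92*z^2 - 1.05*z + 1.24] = 9.78*z - 3.84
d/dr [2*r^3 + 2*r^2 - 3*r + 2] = 6*r^2 + 4*r - 3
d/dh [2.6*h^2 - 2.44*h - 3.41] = 5.2*h - 2.44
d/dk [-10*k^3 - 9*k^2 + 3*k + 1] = -30*k^2 - 18*k + 3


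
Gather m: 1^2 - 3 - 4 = -6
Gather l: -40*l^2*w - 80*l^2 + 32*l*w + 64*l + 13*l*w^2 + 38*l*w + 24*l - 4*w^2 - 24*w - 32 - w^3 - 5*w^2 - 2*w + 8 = l^2*(-40*w - 80) + l*(13*w^2 + 70*w + 88) - w^3 - 9*w^2 - 26*w - 24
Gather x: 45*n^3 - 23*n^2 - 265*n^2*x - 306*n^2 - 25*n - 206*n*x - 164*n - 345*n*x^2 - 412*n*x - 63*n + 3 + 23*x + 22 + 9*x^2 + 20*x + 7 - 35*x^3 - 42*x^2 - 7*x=45*n^3 - 329*n^2 - 252*n - 35*x^3 + x^2*(-345*n - 33) + x*(-265*n^2 - 618*n + 36) + 32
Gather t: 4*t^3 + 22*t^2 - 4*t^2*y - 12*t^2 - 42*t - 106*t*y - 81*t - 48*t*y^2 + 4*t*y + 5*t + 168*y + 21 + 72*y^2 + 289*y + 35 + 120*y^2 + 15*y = 4*t^3 + t^2*(10 - 4*y) + t*(-48*y^2 - 102*y - 118) + 192*y^2 + 472*y + 56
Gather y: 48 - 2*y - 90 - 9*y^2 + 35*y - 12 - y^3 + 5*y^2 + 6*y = -y^3 - 4*y^2 + 39*y - 54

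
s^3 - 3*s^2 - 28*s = s*(s - 7)*(s + 4)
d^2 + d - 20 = (d - 4)*(d + 5)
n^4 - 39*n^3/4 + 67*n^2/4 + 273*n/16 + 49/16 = (n - 7)*(n - 7/2)*(n + 1/4)*(n + 1/2)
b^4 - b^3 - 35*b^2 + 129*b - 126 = (b - 3)^2*(b - 2)*(b + 7)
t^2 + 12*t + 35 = (t + 5)*(t + 7)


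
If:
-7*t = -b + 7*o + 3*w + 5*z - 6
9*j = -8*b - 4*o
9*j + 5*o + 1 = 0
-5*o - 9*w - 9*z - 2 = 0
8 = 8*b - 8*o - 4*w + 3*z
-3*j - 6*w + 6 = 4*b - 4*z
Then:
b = -72/1427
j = 8588/12843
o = -2003/1427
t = 61100/29967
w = 917/1427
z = -364/4281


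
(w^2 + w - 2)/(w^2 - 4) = (w - 1)/(w - 2)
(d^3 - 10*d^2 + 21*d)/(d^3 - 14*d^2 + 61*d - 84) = d/(d - 4)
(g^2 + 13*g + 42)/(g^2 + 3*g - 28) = (g + 6)/(g - 4)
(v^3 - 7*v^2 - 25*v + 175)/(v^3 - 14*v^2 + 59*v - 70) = (v + 5)/(v - 2)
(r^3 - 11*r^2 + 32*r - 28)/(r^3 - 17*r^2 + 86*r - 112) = (r - 2)/(r - 8)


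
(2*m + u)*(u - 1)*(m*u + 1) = 2*m^2*u^2 - 2*m^2*u + m*u^3 - m*u^2 + 2*m*u - 2*m + u^2 - u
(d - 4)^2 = d^2 - 8*d + 16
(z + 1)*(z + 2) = z^2 + 3*z + 2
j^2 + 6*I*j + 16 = (j - 2*I)*(j + 8*I)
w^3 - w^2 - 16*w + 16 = (w - 4)*(w - 1)*(w + 4)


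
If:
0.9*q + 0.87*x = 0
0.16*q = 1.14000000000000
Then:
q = 7.12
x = -7.37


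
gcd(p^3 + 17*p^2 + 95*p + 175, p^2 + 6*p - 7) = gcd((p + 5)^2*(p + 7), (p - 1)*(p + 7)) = p + 7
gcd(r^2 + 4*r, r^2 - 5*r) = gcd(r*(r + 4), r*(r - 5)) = r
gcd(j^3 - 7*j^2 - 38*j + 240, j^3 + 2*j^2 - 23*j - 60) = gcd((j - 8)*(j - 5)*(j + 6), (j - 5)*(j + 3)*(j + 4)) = j - 5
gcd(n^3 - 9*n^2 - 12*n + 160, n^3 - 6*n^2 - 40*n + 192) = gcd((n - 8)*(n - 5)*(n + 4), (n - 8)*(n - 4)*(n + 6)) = n - 8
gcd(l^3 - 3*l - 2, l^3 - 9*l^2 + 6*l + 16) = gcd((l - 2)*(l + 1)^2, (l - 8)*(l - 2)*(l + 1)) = l^2 - l - 2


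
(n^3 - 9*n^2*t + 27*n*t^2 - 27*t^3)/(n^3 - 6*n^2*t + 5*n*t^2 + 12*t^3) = (-n^2 + 6*n*t - 9*t^2)/(-n^2 + 3*n*t + 4*t^2)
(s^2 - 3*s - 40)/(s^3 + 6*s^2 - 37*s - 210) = (s - 8)/(s^2 + s - 42)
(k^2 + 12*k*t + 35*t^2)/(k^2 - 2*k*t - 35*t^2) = (-k - 7*t)/(-k + 7*t)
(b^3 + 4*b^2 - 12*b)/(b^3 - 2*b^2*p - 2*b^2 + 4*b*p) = (-b - 6)/(-b + 2*p)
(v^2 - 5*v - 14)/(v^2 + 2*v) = (v - 7)/v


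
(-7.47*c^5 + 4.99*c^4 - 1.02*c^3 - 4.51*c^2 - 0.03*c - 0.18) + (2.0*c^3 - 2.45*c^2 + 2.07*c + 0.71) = -7.47*c^5 + 4.99*c^4 + 0.98*c^3 - 6.96*c^2 + 2.04*c + 0.53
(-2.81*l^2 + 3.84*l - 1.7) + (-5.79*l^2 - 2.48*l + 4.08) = -8.6*l^2 + 1.36*l + 2.38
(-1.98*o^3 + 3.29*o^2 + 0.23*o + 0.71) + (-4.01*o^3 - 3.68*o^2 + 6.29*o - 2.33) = -5.99*o^3 - 0.39*o^2 + 6.52*o - 1.62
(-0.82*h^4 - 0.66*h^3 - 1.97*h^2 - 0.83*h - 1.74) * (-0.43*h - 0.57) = 0.3526*h^5 + 0.7512*h^4 + 1.2233*h^3 + 1.4798*h^2 + 1.2213*h + 0.9918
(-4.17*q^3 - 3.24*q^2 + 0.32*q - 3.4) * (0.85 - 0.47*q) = 1.9599*q^4 - 2.0217*q^3 - 2.9044*q^2 + 1.87*q - 2.89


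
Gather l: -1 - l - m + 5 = -l - m + 4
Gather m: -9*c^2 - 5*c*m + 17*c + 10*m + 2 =-9*c^2 + 17*c + m*(10 - 5*c) + 2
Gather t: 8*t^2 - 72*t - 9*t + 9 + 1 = 8*t^2 - 81*t + 10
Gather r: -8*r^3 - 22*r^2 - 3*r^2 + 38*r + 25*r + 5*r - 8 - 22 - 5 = -8*r^3 - 25*r^2 + 68*r - 35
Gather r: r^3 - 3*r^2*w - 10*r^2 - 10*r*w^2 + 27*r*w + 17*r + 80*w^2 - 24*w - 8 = r^3 + r^2*(-3*w - 10) + r*(-10*w^2 + 27*w + 17) + 80*w^2 - 24*w - 8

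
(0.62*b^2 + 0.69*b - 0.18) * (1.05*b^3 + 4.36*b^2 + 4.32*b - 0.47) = 0.651*b^5 + 3.4277*b^4 + 5.4978*b^3 + 1.9046*b^2 - 1.1019*b + 0.0846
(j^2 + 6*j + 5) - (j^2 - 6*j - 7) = 12*j + 12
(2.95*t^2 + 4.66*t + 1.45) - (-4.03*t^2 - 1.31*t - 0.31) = 6.98*t^2 + 5.97*t + 1.76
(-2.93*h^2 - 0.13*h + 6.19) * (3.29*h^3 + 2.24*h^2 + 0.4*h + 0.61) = -9.6397*h^5 - 6.9909*h^4 + 18.9019*h^3 + 12.0263*h^2 + 2.3967*h + 3.7759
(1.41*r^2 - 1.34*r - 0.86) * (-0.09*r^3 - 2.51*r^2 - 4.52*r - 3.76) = -0.1269*r^5 - 3.4185*r^4 - 2.9324*r^3 + 2.9138*r^2 + 8.9256*r + 3.2336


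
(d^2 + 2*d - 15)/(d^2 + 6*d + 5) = (d - 3)/(d + 1)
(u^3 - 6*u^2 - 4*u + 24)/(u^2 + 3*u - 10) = (u^2 - 4*u - 12)/(u + 5)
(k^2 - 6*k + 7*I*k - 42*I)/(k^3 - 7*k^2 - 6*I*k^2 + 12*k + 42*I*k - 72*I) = (k^2 + k*(-6 + 7*I) - 42*I)/(k^3 + k^2*(-7 - 6*I) + k*(12 + 42*I) - 72*I)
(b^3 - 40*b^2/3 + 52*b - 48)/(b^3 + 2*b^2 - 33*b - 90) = (b^2 - 22*b/3 + 8)/(b^2 + 8*b + 15)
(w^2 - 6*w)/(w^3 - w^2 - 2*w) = (6 - w)/(-w^2 + w + 2)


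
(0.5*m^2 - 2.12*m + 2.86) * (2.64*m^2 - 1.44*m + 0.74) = 1.32*m^4 - 6.3168*m^3 + 10.9732*m^2 - 5.6872*m + 2.1164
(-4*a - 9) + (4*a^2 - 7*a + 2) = 4*a^2 - 11*a - 7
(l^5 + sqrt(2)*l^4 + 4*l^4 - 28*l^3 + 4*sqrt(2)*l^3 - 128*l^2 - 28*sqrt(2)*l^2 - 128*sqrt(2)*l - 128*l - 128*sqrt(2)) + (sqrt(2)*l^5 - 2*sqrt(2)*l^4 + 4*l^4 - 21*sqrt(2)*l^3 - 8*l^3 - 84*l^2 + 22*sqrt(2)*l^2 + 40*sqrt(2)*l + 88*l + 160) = l^5 + sqrt(2)*l^5 - sqrt(2)*l^4 + 8*l^4 - 36*l^3 - 17*sqrt(2)*l^3 - 212*l^2 - 6*sqrt(2)*l^2 - 88*sqrt(2)*l - 40*l - 128*sqrt(2) + 160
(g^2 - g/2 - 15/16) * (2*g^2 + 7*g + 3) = 2*g^4 + 6*g^3 - 19*g^2/8 - 129*g/16 - 45/16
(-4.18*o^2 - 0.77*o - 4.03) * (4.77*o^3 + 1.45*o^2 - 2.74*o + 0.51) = -19.9386*o^5 - 9.7339*o^4 - 8.8864*o^3 - 5.8655*o^2 + 10.6495*o - 2.0553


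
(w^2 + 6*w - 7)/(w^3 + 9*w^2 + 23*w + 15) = (w^2 + 6*w - 7)/(w^3 + 9*w^2 + 23*w + 15)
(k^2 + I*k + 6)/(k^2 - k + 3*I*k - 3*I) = (k - 2*I)/(k - 1)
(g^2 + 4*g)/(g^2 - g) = (g + 4)/(g - 1)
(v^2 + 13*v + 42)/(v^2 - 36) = (v + 7)/(v - 6)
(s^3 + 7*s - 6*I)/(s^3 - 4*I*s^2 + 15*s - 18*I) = (s - 2*I)/(s - 6*I)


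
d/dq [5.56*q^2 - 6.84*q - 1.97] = 11.12*q - 6.84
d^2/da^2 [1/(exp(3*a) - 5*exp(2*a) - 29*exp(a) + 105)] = ((-9*exp(2*a) + 20*exp(a) + 29)*(exp(3*a) - 5*exp(2*a) - 29*exp(a) + 105) + 2*(-3*exp(2*a) + 10*exp(a) + 29)^2*exp(a))*exp(a)/(exp(3*a) - 5*exp(2*a) - 29*exp(a) + 105)^3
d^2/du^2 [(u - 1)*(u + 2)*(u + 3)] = 6*u + 8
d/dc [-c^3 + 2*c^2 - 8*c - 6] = -3*c^2 + 4*c - 8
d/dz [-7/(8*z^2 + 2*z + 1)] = 14*(8*z + 1)/(8*z^2 + 2*z + 1)^2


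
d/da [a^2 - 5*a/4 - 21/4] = 2*a - 5/4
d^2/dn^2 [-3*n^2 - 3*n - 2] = -6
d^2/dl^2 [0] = 0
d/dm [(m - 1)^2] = 2*m - 2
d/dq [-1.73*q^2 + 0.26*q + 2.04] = 0.26 - 3.46*q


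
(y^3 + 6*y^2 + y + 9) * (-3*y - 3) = -3*y^4 - 21*y^3 - 21*y^2 - 30*y - 27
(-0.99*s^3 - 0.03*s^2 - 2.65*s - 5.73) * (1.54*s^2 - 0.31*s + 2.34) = -1.5246*s^5 + 0.2607*s^4 - 6.3883*s^3 - 8.0729*s^2 - 4.4247*s - 13.4082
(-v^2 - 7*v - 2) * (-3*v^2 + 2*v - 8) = 3*v^4 + 19*v^3 + 52*v + 16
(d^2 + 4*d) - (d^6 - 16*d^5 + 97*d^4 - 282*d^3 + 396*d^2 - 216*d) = -d^6 + 16*d^5 - 97*d^4 + 282*d^3 - 395*d^2 + 220*d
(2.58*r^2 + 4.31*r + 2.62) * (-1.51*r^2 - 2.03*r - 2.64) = -3.8958*r^4 - 11.7455*r^3 - 19.5167*r^2 - 16.697*r - 6.9168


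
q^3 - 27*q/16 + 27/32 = (q - 3/4)^2*(q + 3/2)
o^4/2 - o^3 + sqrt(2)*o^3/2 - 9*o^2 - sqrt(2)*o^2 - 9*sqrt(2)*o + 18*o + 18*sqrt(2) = (o/2 + sqrt(2)/2)*(o - 2)*(o - 3*sqrt(2))*(o + 3*sqrt(2))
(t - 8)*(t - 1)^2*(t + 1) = t^4 - 9*t^3 + 7*t^2 + 9*t - 8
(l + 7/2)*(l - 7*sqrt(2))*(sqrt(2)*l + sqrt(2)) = sqrt(2)*l^3 - 14*l^2 + 9*sqrt(2)*l^2/2 - 63*l + 7*sqrt(2)*l/2 - 49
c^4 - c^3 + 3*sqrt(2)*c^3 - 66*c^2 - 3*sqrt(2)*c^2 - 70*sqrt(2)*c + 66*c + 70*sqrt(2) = (c - 1)*(c - 5*sqrt(2))*(c + sqrt(2))*(c + 7*sqrt(2))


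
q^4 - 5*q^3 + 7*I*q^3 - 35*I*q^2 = q^2*(q - 5)*(q + 7*I)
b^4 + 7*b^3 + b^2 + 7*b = b*(b + 7)*(b - I)*(b + I)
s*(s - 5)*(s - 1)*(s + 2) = s^4 - 4*s^3 - 7*s^2 + 10*s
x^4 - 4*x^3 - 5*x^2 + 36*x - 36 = (x - 3)*(x - 2)^2*(x + 3)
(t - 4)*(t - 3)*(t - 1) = t^3 - 8*t^2 + 19*t - 12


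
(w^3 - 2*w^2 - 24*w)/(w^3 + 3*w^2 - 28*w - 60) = w*(w^2 - 2*w - 24)/(w^3 + 3*w^2 - 28*w - 60)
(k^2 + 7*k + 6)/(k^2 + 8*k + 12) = (k + 1)/(k + 2)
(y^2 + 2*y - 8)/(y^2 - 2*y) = (y + 4)/y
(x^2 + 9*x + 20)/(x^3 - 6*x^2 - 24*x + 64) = (x + 5)/(x^2 - 10*x + 16)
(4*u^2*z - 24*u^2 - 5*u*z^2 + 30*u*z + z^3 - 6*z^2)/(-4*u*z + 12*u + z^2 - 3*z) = (-u*z + 6*u + z^2 - 6*z)/(z - 3)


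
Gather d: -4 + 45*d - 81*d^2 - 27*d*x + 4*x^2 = -81*d^2 + d*(45 - 27*x) + 4*x^2 - 4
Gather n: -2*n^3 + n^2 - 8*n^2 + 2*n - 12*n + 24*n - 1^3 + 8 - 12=-2*n^3 - 7*n^2 + 14*n - 5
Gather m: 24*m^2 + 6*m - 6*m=24*m^2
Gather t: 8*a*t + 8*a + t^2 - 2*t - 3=8*a + t^2 + t*(8*a - 2) - 3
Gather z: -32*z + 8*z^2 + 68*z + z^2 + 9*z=9*z^2 + 45*z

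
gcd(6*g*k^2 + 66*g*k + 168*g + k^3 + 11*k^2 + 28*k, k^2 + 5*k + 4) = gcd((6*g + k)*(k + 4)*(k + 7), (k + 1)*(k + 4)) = k + 4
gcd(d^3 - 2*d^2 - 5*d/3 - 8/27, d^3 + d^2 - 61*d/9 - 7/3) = d + 1/3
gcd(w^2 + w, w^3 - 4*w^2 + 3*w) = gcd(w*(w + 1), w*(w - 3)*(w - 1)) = w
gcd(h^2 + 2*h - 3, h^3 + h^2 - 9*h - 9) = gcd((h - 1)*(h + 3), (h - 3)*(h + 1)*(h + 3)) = h + 3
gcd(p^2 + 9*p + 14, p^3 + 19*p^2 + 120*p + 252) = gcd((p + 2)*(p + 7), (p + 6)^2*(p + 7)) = p + 7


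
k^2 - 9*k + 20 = (k - 5)*(k - 4)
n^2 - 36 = (n - 6)*(n + 6)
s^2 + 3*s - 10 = (s - 2)*(s + 5)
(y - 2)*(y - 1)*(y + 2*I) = y^3 - 3*y^2 + 2*I*y^2 + 2*y - 6*I*y + 4*I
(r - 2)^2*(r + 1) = r^3 - 3*r^2 + 4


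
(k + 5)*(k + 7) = k^2 + 12*k + 35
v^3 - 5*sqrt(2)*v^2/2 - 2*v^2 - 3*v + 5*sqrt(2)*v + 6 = (v - 2)*(v - 3*sqrt(2))*(v + sqrt(2)/2)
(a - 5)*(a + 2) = a^2 - 3*a - 10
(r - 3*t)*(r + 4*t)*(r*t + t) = r^3*t + r^2*t^2 + r^2*t - 12*r*t^3 + r*t^2 - 12*t^3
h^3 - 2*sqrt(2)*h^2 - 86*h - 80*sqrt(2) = (h - 8*sqrt(2))*(h + sqrt(2))*(h + 5*sqrt(2))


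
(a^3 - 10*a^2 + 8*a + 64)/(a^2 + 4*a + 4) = (a^2 - 12*a + 32)/(a + 2)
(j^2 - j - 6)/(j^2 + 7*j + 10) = (j - 3)/(j + 5)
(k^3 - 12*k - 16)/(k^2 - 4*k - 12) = (k^2 - 2*k - 8)/(k - 6)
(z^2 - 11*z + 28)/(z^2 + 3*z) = (z^2 - 11*z + 28)/(z*(z + 3))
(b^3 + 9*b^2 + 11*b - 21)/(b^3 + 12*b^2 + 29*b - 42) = (b + 3)/(b + 6)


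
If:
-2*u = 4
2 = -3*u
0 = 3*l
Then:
No Solution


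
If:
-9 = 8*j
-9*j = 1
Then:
No Solution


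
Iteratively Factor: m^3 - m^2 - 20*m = (m - 5)*(m^2 + 4*m) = (m - 5)*(m + 4)*(m)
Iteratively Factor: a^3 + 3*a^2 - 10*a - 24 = (a + 2)*(a^2 + a - 12) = (a - 3)*(a + 2)*(a + 4)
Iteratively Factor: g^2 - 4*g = (g)*(g - 4)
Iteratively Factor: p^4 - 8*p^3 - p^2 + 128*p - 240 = (p + 4)*(p^3 - 12*p^2 + 47*p - 60) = (p - 4)*(p + 4)*(p^2 - 8*p + 15) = (p - 4)*(p - 3)*(p + 4)*(p - 5)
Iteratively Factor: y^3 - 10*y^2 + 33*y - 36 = (y - 4)*(y^2 - 6*y + 9) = (y - 4)*(y - 3)*(y - 3)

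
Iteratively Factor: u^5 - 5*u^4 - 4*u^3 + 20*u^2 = (u - 5)*(u^4 - 4*u^2) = u*(u - 5)*(u^3 - 4*u) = u*(u - 5)*(u - 2)*(u^2 + 2*u) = u*(u - 5)*(u - 2)*(u + 2)*(u)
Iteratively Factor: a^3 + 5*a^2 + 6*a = (a + 2)*(a^2 + 3*a) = (a + 2)*(a + 3)*(a)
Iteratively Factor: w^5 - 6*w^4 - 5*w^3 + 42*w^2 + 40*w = (w + 2)*(w^4 - 8*w^3 + 11*w^2 + 20*w) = (w - 5)*(w + 2)*(w^3 - 3*w^2 - 4*w) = (w - 5)*(w - 4)*(w + 2)*(w^2 + w) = (w - 5)*(w - 4)*(w + 1)*(w + 2)*(w)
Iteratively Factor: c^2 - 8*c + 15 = (c - 5)*(c - 3)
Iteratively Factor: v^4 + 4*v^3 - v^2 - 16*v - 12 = (v + 1)*(v^3 + 3*v^2 - 4*v - 12) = (v - 2)*(v + 1)*(v^2 + 5*v + 6) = (v - 2)*(v + 1)*(v + 3)*(v + 2)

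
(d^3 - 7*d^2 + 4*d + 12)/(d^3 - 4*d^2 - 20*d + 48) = (d + 1)/(d + 4)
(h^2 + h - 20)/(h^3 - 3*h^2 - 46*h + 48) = (h^2 + h - 20)/(h^3 - 3*h^2 - 46*h + 48)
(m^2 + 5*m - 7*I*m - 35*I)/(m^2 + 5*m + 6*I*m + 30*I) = (m - 7*I)/(m + 6*I)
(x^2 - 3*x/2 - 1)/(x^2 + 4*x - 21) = (x^2 - 3*x/2 - 1)/(x^2 + 4*x - 21)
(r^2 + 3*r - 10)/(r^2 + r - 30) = (r^2 + 3*r - 10)/(r^2 + r - 30)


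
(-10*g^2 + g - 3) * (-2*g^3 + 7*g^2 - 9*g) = 20*g^5 - 72*g^4 + 103*g^3 - 30*g^2 + 27*g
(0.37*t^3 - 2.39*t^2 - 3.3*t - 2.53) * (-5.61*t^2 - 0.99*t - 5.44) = -2.0757*t^5 + 13.0416*t^4 + 18.8663*t^3 + 30.4619*t^2 + 20.4567*t + 13.7632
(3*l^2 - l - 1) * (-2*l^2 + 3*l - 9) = -6*l^4 + 11*l^3 - 28*l^2 + 6*l + 9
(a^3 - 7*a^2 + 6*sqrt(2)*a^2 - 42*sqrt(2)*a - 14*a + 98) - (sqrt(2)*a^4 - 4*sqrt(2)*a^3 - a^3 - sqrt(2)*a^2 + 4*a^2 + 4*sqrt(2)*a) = -sqrt(2)*a^4 + 2*a^3 + 4*sqrt(2)*a^3 - 11*a^2 + 7*sqrt(2)*a^2 - 46*sqrt(2)*a - 14*a + 98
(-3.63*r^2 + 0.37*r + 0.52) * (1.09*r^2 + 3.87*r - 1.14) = -3.9567*r^4 - 13.6448*r^3 + 6.1369*r^2 + 1.5906*r - 0.5928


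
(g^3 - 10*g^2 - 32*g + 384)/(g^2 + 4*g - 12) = (g^2 - 16*g + 64)/(g - 2)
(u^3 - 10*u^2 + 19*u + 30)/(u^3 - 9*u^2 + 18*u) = (u^2 - 4*u - 5)/(u*(u - 3))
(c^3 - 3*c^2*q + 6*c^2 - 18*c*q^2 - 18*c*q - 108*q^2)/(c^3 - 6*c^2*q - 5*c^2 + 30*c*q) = (c^2 + 3*c*q + 6*c + 18*q)/(c*(c - 5))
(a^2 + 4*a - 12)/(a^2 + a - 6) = (a + 6)/(a + 3)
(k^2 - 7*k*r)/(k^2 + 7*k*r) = (k - 7*r)/(k + 7*r)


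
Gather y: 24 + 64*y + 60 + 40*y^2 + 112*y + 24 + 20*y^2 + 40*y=60*y^2 + 216*y + 108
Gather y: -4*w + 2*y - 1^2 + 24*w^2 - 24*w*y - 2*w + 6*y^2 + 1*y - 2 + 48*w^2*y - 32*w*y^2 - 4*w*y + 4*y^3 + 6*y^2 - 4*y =24*w^2 - 6*w + 4*y^3 + y^2*(12 - 32*w) + y*(48*w^2 - 28*w - 1) - 3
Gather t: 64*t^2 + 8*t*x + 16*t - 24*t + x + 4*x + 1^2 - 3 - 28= 64*t^2 + t*(8*x - 8) + 5*x - 30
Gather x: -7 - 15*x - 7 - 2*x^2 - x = -2*x^2 - 16*x - 14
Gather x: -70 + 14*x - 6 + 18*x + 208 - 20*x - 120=12*x + 12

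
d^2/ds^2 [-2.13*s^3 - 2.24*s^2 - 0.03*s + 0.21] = -12.78*s - 4.48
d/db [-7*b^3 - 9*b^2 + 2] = 3*b*(-7*b - 6)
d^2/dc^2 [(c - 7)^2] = 2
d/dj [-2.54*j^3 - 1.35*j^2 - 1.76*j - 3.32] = -7.62*j^2 - 2.7*j - 1.76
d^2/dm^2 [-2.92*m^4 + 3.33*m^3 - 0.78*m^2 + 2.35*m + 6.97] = -35.04*m^2 + 19.98*m - 1.56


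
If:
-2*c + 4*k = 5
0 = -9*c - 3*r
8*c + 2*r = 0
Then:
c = 0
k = 5/4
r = 0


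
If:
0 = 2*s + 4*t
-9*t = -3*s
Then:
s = 0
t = 0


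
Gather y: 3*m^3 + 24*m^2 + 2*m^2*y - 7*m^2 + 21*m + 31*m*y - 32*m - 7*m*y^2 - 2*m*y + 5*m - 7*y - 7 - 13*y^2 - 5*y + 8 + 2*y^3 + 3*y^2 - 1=3*m^3 + 17*m^2 - 6*m + 2*y^3 + y^2*(-7*m - 10) + y*(2*m^2 + 29*m - 12)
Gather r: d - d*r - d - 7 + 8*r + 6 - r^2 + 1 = -r^2 + r*(8 - d)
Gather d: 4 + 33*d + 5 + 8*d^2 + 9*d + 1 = 8*d^2 + 42*d + 10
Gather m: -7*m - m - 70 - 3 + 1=-8*m - 72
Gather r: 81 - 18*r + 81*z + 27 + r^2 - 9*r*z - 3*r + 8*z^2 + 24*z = r^2 + r*(-9*z - 21) + 8*z^2 + 105*z + 108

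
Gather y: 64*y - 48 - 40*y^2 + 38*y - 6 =-40*y^2 + 102*y - 54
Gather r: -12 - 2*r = -2*r - 12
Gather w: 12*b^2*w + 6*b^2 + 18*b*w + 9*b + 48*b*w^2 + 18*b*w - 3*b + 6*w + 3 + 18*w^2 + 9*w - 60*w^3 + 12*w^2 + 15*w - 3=6*b^2 + 6*b - 60*w^3 + w^2*(48*b + 30) + w*(12*b^2 + 36*b + 30)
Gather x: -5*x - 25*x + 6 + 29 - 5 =30 - 30*x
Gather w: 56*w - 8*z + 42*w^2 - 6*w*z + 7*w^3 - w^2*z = 7*w^3 + w^2*(42 - z) + w*(56 - 6*z) - 8*z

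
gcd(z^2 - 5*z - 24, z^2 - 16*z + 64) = z - 8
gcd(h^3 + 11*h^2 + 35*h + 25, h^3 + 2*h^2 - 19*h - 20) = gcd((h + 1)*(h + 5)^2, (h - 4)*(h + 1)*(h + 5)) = h^2 + 6*h + 5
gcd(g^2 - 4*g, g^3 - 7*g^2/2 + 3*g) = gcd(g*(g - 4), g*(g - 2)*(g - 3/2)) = g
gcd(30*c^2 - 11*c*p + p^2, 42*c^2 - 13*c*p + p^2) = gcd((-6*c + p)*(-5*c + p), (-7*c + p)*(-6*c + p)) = -6*c + p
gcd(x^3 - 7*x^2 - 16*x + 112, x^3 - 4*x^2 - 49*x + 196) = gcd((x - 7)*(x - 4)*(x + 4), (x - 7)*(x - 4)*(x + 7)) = x^2 - 11*x + 28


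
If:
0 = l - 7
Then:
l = 7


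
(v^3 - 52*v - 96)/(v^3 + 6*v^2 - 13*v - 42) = (v^2 - 2*v - 48)/(v^2 + 4*v - 21)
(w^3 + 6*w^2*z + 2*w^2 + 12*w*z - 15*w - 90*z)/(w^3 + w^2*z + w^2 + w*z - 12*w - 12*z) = (w^2 + 6*w*z + 5*w + 30*z)/(w^2 + w*z + 4*w + 4*z)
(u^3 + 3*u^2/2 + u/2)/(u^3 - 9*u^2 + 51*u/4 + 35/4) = 2*u*(u + 1)/(2*u^2 - 19*u + 35)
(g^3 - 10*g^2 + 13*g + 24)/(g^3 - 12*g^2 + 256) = (g^2 - 2*g - 3)/(g^2 - 4*g - 32)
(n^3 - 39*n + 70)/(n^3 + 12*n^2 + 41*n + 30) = (n^3 - 39*n + 70)/(n^3 + 12*n^2 + 41*n + 30)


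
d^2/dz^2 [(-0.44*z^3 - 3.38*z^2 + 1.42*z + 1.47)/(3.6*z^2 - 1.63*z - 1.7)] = (-7.105427357601e-15*z^5 - 5.6843418860808e-14*z^4 - 10.5849519999999*z^3 - 17.12184*z^2 - 7.24296000000002*z - 1.601954)/(46.656*z^6 - 63.3744*z^5 - 37.40148*z^4 + 55.522853*z^3 + 17.66181*z^2 - 14.1321*z - 4.913)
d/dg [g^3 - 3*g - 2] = 3*g^2 - 3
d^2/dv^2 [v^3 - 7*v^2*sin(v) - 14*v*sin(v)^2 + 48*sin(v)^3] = 7*v^2*sin(v) - 28*v*cos(v) - 28*v*cos(2*v) + 6*v - 50*sin(v) - 28*sin(2*v) + 108*sin(3*v)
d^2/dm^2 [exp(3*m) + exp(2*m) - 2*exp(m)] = (9*exp(2*m) + 4*exp(m) - 2)*exp(m)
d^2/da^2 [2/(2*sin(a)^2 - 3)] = 8*(3 - 4*sin(a)^4)/(2*sin(a)^2 - 3)^3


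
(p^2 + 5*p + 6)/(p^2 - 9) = (p + 2)/(p - 3)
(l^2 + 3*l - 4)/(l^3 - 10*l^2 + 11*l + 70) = (l^2 + 3*l - 4)/(l^3 - 10*l^2 + 11*l + 70)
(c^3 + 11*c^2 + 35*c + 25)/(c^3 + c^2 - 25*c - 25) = (c + 5)/(c - 5)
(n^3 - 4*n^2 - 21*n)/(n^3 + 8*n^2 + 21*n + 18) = n*(n - 7)/(n^2 + 5*n + 6)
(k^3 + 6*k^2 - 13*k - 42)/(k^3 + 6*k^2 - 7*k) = (k^2 - k - 6)/(k*(k - 1))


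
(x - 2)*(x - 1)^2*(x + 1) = x^4 - 3*x^3 + x^2 + 3*x - 2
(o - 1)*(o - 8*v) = o^2 - 8*o*v - o + 8*v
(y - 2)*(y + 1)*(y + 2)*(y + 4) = y^4 + 5*y^3 - 20*y - 16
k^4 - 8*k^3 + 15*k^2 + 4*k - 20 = (k - 5)*(k - 2)^2*(k + 1)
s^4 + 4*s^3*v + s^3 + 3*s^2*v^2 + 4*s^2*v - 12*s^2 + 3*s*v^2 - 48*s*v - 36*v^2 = (s - 3)*(s + 4)*(s + v)*(s + 3*v)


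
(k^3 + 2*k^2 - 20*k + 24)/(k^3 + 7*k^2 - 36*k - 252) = (k^2 - 4*k + 4)/(k^2 + k - 42)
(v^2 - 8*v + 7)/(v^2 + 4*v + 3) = (v^2 - 8*v + 7)/(v^2 + 4*v + 3)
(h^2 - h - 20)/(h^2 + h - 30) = (h + 4)/(h + 6)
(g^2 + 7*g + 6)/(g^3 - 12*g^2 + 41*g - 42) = (g^2 + 7*g + 6)/(g^3 - 12*g^2 + 41*g - 42)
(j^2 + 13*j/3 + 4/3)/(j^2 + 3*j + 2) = (3*j^2 + 13*j + 4)/(3*(j^2 + 3*j + 2))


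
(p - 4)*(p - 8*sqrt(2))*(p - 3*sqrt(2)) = p^3 - 11*sqrt(2)*p^2 - 4*p^2 + 48*p + 44*sqrt(2)*p - 192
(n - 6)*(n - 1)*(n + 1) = n^3 - 6*n^2 - n + 6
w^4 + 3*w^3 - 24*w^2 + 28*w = w*(w - 2)^2*(w + 7)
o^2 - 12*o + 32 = (o - 8)*(o - 4)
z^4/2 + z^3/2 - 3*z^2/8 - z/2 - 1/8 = (z/2 + 1/2)*(z - 1)*(z + 1/2)^2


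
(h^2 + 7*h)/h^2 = (h + 7)/h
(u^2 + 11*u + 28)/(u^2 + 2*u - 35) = (u + 4)/(u - 5)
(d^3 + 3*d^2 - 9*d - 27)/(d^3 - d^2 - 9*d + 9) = (d + 3)/(d - 1)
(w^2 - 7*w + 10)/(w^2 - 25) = (w - 2)/(w + 5)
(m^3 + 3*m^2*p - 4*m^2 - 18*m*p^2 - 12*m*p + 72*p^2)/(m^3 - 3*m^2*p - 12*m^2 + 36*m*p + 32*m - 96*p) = (m + 6*p)/(m - 8)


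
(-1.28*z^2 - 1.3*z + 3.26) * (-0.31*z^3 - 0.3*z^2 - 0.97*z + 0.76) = 0.3968*z^5 + 0.787*z^4 + 0.621*z^3 - 0.6898*z^2 - 4.1502*z + 2.4776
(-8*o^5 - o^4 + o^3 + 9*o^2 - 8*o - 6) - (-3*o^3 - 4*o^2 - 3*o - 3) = -8*o^5 - o^4 + 4*o^3 + 13*o^2 - 5*o - 3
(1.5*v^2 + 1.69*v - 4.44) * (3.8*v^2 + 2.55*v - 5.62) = 5.7*v^4 + 10.247*v^3 - 20.9925*v^2 - 20.8198*v + 24.9528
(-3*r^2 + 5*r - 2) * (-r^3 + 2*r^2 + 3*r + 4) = 3*r^5 - 11*r^4 + 3*r^3 - r^2 + 14*r - 8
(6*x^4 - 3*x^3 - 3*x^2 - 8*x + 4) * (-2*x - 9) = -12*x^5 - 48*x^4 + 33*x^3 + 43*x^2 + 64*x - 36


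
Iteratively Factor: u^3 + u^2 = (u)*(u^2 + u) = u^2*(u + 1)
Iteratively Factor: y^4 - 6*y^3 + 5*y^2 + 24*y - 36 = (y + 2)*(y^3 - 8*y^2 + 21*y - 18) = (y - 3)*(y + 2)*(y^2 - 5*y + 6) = (y - 3)^2*(y + 2)*(y - 2)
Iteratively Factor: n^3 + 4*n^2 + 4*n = (n + 2)*(n^2 + 2*n) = (n + 2)^2*(n)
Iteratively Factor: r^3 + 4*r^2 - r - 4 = (r - 1)*(r^2 + 5*r + 4) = (r - 1)*(r + 4)*(r + 1)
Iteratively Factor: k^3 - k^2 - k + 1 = (k - 1)*(k^2 - 1) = (k - 1)^2*(k + 1)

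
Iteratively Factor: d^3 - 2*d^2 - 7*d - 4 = (d - 4)*(d^2 + 2*d + 1) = (d - 4)*(d + 1)*(d + 1)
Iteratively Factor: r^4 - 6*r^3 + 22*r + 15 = (r + 1)*(r^3 - 7*r^2 + 7*r + 15) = (r - 3)*(r + 1)*(r^2 - 4*r - 5) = (r - 5)*(r - 3)*(r + 1)*(r + 1)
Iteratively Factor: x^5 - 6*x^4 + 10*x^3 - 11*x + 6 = (x + 1)*(x^4 - 7*x^3 + 17*x^2 - 17*x + 6) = (x - 1)*(x + 1)*(x^3 - 6*x^2 + 11*x - 6) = (x - 2)*(x - 1)*(x + 1)*(x^2 - 4*x + 3) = (x - 2)*(x - 1)^2*(x + 1)*(x - 3)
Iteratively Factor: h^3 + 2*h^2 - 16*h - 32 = (h - 4)*(h^2 + 6*h + 8) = (h - 4)*(h + 4)*(h + 2)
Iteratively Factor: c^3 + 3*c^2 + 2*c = (c + 2)*(c^2 + c) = c*(c + 2)*(c + 1)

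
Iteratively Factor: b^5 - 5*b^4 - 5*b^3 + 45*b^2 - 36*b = (b - 3)*(b^4 - 2*b^3 - 11*b^2 + 12*b) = (b - 3)*(b - 1)*(b^3 - b^2 - 12*b) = (b - 3)*(b - 1)*(b + 3)*(b^2 - 4*b) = (b - 4)*(b - 3)*(b - 1)*(b + 3)*(b)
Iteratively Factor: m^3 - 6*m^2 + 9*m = (m)*(m^2 - 6*m + 9) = m*(m - 3)*(m - 3)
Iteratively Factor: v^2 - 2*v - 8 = (v - 4)*(v + 2)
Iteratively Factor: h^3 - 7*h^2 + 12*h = (h - 4)*(h^2 - 3*h) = h*(h - 4)*(h - 3)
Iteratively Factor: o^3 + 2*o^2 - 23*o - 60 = (o + 3)*(o^2 - o - 20) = (o - 5)*(o + 3)*(o + 4)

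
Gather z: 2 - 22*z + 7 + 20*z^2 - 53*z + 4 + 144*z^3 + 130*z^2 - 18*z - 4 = 144*z^3 + 150*z^2 - 93*z + 9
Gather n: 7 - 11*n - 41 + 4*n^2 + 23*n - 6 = 4*n^2 + 12*n - 40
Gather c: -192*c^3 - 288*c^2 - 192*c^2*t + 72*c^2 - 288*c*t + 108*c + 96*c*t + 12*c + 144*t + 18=-192*c^3 + c^2*(-192*t - 216) + c*(120 - 192*t) + 144*t + 18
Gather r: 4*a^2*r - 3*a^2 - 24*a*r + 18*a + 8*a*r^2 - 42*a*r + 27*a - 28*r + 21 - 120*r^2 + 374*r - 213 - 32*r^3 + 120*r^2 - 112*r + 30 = -3*a^2 + 8*a*r^2 + 45*a - 32*r^3 + r*(4*a^2 - 66*a + 234) - 162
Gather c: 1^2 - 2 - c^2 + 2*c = -c^2 + 2*c - 1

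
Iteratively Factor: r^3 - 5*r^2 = (r)*(r^2 - 5*r) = r*(r - 5)*(r)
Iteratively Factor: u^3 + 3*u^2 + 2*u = (u + 1)*(u^2 + 2*u) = (u + 1)*(u + 2)*(u)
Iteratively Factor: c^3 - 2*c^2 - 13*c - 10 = (c - 5)*(c^2 + 3*c + 2) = (c - 5)*(c + 2)*(c + 1)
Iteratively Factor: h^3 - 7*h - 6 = (h + 1)*(h^2 - h - 6) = (h + 1)*(h + 2)*(h - 3)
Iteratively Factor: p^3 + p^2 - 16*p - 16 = (p + 1)*(p^2 - 16) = (p + 1)*(p + 4)*(p - 4)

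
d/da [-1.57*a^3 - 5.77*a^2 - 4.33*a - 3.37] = -4.71*a^2 - 11.54*a - 4.33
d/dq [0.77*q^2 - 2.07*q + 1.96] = 1.54*q - 2.07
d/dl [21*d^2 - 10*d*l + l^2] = -10*d + 2*l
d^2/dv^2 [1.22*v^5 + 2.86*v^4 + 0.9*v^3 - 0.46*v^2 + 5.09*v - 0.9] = 24.4*v^3 + 34.32*v^2 + 5.4*v - 0.92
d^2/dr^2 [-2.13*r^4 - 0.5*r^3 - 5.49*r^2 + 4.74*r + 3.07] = -25.56*r^2 - 3.0*r - 10.98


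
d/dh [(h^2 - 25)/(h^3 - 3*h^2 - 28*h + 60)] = (-h^2 + 10*h - 28)/(h^4 - 16*h^3 + 88*h^2 - 192*h + 144)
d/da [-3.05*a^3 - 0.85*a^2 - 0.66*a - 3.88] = -9.15*a^2 - 1.7*a - 0.66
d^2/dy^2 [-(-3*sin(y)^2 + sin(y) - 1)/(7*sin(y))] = (-3*sin(y)^4 - sin(y)^2 + 2)/(7*sin(y)^3)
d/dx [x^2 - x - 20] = 2*x - 1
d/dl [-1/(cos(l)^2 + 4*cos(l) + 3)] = -2*(cos(l) + 2)*sin(l)/(cos(l)^2 + 4*cos(l) + 3)^2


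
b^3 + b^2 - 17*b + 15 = (b - 3)*(b - 1)*(b + 5)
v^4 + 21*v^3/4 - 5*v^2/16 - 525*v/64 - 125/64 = (v - 5/4)*(v + 1/4)*(v + 5/4)*(v + 5)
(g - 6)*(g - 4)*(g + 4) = g^3 - 6*g^2 - 16*g + 96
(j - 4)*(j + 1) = j^2 - 3*j - 4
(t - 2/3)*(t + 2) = t^2 + 4*t/3 - 4/3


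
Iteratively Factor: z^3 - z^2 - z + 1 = (z - 1)*(z^2 - 1) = (z - 1)^2*(z + 1)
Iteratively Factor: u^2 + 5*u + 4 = (u + 4)*(u + 1)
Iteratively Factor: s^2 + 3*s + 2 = (s + 2)*(s + 1)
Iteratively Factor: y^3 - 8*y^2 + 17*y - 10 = (y - 5)*(y^2 - 3*y + 2) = (y - 5)*(y - 2)*(y - 1)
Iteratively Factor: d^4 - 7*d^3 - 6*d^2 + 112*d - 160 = (d - 5)*(d^3 - 2*d^2 - 16*d + 32) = (d - 5)*(d + 4)*(d^2 - 6*d + 8) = (d - 5)*(d - 2)*(d + 4)*(d - 4)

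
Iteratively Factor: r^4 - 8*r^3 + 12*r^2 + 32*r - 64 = (r + 2)*(r^3 - 10*r^2 + 32*r - 32) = (r - 4)*(r + 2)*(r^2 - 6*r + 8) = (r - 4)*(r - 2)*(r + 2)*(r - 4)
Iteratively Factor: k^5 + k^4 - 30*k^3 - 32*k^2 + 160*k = (k + 4)*(k^4 - 3*k^3 - 18*k^2 + 40*k) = k*(k + 4)*(k^3 - 3*k^2 - 18*k + 40) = k*(k - 2)*(k + 4)*(k^2 - k - 20) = k*(k - 5)*(k - 2)*(k + 4)*(k + 4)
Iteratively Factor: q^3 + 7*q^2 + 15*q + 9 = (q + 3)*(q^2 + 4*q + 3) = (q + 1)*(q + 3)*(q + 3)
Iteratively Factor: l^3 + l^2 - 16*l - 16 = (l + 1)*(l^2 - 16) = (l + 1)*(l + 4)*(l - 4)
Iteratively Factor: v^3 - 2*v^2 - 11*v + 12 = (v + 3)*(v^2 - 5*v + 4) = (v - 1)*(v + 3)*(v - 4)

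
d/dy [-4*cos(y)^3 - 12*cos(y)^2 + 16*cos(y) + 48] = 4*(3*cos(y)^2 + 6*cos(y) - 4)*sin(y)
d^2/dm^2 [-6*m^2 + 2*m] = -12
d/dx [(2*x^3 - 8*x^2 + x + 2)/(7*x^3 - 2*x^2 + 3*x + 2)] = 2*(26*x^4 - x^3 - 26*x^2 - 12*x - 2)/(49*x^6 - 28*x^5 + 46*x^4 + 16*x^3 + x^2 + 12*x + 4)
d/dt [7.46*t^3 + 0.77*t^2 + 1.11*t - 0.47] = 22.38*t^2 + 1.54*t + 1.11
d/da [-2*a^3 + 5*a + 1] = 5 - 6*a^2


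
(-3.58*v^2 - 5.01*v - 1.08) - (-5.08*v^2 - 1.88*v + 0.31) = 1.5*v^2 - 3.13*v - 1.39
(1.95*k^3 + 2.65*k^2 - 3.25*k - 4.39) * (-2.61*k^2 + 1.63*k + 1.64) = -5.0895*k^5 - 3.738*k^4 + 16.0*k^3 + 10.5064*k^2 - 12.4857*k - 7.1996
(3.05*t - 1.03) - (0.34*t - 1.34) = 2.71*t + 0.31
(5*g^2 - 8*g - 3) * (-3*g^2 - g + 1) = -15*g^4 + 19*g^3 + 22*g^2 - 5*g - 3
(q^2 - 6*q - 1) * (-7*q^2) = -7*q^4 + 42*q^3 + 7*q^2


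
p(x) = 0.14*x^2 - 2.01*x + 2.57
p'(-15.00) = -6.21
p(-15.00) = 64.22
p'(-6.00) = -3.69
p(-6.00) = 19.67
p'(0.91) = -1.76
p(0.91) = 0.86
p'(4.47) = -0.76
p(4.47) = -3.62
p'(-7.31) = -4.06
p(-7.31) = 24.74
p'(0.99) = -1.73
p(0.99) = 0.72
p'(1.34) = -1.63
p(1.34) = 0.13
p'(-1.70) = -2.49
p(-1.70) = 6.39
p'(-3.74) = -3.06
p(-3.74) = 12.05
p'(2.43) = -1.33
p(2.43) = -1.49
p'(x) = 0.28*x - 2.01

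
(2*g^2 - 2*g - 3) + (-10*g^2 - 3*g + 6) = -8*g^2 - 5*g + 3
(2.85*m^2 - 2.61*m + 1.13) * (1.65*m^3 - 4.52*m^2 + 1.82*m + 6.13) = 4.7025*m^5 - 17.1885*m^4 + 18.8487*m^3 + 7.6127*m^2 - 13.9427*m + 6.9269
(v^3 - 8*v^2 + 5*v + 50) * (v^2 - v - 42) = v^5 - 9*v^4 - 29*v^3 + 381*v^2 - 260*v - 2100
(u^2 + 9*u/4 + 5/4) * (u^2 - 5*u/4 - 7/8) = u^4 + u^3 - 39*u^2/16 - 113*u/32 - 35/32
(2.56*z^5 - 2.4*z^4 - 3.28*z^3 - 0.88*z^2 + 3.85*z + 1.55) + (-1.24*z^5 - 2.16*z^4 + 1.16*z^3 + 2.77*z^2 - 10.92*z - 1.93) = 1.32*z^5 - 4.56*z^4 - 2.12*z^3 + 1.89*z^2 - 7.07*z - 0.38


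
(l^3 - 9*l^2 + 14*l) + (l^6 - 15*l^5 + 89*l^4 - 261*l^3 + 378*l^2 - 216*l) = l^6 - 15*l^5 + 89*l^4 - 260*l^3 + 369*l^2 - 202*l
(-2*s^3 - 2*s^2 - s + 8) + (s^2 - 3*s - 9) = -2*s^3 - s^2 - 4*s - 1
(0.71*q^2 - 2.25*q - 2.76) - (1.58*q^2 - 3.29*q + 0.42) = -0.87*q^2 + 1.04*q - 3.18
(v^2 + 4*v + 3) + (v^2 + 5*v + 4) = 2*v^2 + 9*v + 7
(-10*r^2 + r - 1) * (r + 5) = -10*r^3 - 49*r^2 + 4*r - 5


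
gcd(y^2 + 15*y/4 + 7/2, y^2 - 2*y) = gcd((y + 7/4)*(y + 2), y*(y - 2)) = 1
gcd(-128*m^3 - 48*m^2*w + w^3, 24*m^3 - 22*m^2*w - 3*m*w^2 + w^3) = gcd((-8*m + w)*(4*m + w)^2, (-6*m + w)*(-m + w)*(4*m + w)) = 4*m + w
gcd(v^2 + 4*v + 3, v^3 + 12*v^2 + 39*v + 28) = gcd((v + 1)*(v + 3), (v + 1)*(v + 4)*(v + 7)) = v + 1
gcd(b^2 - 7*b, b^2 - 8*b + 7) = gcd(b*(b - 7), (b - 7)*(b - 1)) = b - 7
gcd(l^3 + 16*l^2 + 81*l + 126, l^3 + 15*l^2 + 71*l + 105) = l^2 + 10*l + 21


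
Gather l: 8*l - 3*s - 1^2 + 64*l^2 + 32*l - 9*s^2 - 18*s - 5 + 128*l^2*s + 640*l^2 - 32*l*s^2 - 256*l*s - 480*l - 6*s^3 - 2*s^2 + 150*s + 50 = l^2*(128*s + 704) + l*(-32*s^2 - 256*s - 440) - 6*s^3 - 11*s^2 + 129*s + 44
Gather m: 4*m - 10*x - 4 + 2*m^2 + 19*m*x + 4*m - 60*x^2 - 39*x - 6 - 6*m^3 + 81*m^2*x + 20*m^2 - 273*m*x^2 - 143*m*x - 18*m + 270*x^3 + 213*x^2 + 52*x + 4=-6*m^3 + m^2*(81*x + 22) + m*(-273*x^2 - 124*x - 10) + 270*x^3 + 153*x^2 + 3*x - 6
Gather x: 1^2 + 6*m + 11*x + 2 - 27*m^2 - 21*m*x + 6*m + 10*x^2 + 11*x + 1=-27*m^2 + 12*m + 10*x^2 + x*(22 - 21*m) + 4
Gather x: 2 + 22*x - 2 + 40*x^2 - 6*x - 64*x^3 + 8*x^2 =-64*x^3 + 48*x^2 + 16*x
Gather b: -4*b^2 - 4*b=-4*b^2 - 4*b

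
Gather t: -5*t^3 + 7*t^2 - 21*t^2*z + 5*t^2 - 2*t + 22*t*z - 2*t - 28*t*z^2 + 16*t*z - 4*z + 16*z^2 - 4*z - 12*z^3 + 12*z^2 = -5*t^3 + t^2*(12 - 21*z) + t*(-28*z^2 + 38*z - 4) - 12*z^3 + 28*z^2 - 8*z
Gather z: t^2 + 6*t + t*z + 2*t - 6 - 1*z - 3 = t^2 + 8*t + z*(t - 1) - 9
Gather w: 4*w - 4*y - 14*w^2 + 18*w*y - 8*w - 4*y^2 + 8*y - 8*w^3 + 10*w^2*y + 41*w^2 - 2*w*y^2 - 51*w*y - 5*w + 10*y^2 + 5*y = -8*w^3 + w^2*(10*y + 27) + w*(-2*y^2 - 33*y - 9) + 6*y^2 + 9*y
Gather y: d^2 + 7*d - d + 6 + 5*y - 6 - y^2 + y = d^2 + 6*d - y^2 + 6*y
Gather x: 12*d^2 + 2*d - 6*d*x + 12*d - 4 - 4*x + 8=12*d^2 + 14*d + x*(-6*d - 4) + 4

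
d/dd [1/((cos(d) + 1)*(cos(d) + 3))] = 2*(cos(d) + 2)*sin(d)/((cos(d) + 1)^2*(cos(d) + 3)^2)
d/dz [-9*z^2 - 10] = -18*z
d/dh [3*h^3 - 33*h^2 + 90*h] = 9*h^2 - 66*h + 90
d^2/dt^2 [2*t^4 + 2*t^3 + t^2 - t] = 24*t^2 + 12*t + 2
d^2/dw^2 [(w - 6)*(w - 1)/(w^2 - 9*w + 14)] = 4*(w^3 - 12*w^2 + 66*w - 142)/(w^6 - 27*w^5 + 285*w^4 - 1485*w^3 + 3990*w^2 - 5292*w + 2744)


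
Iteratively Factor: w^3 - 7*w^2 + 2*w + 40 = (w - 4)*(w^2 - 3*w - 10) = (w - 4)*(w + 2)*(w - 5)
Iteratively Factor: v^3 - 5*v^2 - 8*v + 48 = (v + 3)*(v^2 - 8*v + 16) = (v - 4)*(v + 3)*(v - 4)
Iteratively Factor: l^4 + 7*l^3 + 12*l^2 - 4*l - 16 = (l + 2)*(l^3 + 5*l^2 + 2*l - 8) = (l + 2)^2*(l^2 + 3*l - 4) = (l - 1)*(l + 2)^2*(l + 4)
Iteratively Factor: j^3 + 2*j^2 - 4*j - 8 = (j + 2)*(j^2 - 4) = (j - 2)*(j + 2)*(j + 2)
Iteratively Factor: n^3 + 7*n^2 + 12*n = (n)*(n^2 + 7*n + 12) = n*(n + 4)*(n + 3)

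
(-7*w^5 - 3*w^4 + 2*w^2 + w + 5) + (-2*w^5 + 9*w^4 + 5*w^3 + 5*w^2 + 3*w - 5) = -9*w^5 + 6*w^4 + 5*w^3 + 7*w^2 + 4*w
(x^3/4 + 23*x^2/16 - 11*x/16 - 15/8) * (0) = 0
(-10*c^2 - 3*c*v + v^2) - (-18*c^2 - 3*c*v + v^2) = 8*c^2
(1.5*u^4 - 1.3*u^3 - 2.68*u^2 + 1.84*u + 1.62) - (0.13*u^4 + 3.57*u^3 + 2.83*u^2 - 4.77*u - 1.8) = 1.37*u^4 - 4.87*u^3 - 5.51*u^2 + 6.61*u + 3.42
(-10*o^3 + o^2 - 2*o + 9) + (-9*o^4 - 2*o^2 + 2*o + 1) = -9*o^4 - 10*o^3 - o^2 + 10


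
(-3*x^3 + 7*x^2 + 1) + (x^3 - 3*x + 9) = -2*x^3 + 7*x^2 - 3*x + 10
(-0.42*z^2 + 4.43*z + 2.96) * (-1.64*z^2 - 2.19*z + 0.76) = 0.6888*z^4 - 6.3454*z^3 - 14.8753*z^2 - 3.1156*z + 2.2496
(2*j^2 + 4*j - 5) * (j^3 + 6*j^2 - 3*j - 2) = 2*j^5 + 16*j^4 + 13*j^3 - 46*j^2 + 7*j + 10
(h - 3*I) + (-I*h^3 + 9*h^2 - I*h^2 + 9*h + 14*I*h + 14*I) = -I*h^3 + 9*h^2 - I*h^2 + 10*h + 14*I*h + 11*I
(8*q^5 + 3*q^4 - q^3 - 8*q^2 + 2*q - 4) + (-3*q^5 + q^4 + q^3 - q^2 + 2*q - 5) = 5*q^5 + 4*q^4 - 9*q^2 + 4*q - 9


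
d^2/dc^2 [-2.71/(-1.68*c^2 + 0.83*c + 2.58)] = (15.297408*c^2 - 7.557648*c - 2.71*(3.36*c - 0.83)*(6.72*c - 1.66) - 23.492448)/(-1.68*c^2 + 0.83*c + 2.58)^3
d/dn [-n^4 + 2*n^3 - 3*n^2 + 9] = 2*n*(-2*n^2 + 3*n - 3)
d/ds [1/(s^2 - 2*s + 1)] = 2*(1 - s)/(s^2 - 2*s + 1)^2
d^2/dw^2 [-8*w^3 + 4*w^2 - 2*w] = 8 - 48*w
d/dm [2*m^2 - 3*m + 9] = 4*m - 3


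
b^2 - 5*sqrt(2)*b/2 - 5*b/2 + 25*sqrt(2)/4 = (b - 5/2)*(b - 5*sqrt(2)/2)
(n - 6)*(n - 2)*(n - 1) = n^3 - 9*n^2 + 20*n - 12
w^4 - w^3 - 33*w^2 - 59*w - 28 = (w - 7)*(w + 1)^2*(w + 4)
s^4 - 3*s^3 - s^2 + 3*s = s*(s - 3)*(s - 1)*(s + 1)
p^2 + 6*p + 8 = (p + 2)*(p + 4)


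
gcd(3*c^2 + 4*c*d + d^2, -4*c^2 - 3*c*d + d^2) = c + d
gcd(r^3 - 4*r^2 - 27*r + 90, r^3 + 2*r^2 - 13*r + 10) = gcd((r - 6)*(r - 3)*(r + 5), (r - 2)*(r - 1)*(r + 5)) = r + 5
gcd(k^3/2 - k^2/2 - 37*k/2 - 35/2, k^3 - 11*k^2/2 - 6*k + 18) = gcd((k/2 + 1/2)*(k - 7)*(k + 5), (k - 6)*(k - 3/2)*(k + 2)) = 1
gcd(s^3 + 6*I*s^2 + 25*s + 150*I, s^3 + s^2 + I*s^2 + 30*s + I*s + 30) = s^2 + I*s + 30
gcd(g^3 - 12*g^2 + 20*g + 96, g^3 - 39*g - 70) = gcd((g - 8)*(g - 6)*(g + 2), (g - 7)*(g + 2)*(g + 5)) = g + 2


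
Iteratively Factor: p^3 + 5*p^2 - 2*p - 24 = (p - 2)*(p^2 + 7*p + 12) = (p - 2)*(p + 3)*(p + 4)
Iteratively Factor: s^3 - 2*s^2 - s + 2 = (s - 1)*(s^2 - s - 2) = (s - 2)*(s - 1)*(s + 1)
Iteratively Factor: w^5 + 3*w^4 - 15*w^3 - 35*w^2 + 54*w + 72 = (w + 4)*(w^4 - w^3 - 11*w^2 + 9*w + 18) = (w - 3)*(w + 4)*(w^3 + 2*w^2 - 5*w - 6) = (w - 3)*(w + 1)*(w + 4)*(w^2 + w - 6) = (w - 3)*(w - 2)*(w + 1)*(w + 4)*(w + 3)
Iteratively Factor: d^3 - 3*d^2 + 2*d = (d - 2)*(d^2 - d) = d*(d - 2)*(d - 1)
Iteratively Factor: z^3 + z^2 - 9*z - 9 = (z - 3)*(z^2 + 4*z + 3) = (z - 3)*(z + 1)*(z + 3)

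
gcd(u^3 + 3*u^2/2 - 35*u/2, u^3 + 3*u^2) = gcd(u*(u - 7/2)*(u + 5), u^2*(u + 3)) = u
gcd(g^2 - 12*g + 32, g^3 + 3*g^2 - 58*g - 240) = g - 8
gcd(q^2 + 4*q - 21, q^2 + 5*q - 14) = q + 7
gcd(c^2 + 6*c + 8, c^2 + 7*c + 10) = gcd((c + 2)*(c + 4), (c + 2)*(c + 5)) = c + 2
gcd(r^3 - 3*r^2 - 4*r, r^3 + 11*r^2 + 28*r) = r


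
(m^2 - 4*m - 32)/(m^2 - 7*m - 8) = (m + 4)/(m + 1)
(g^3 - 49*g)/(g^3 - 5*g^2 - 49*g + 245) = g/(g - 5)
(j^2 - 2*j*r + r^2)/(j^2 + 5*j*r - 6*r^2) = (j - r)/(j + 6*r)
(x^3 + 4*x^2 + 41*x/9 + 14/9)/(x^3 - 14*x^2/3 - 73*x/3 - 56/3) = (x + 2/3)/(x - 8)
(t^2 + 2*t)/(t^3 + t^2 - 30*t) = (t + 2)/(t^2 + t - 30)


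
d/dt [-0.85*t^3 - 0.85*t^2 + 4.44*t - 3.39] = -2.55*t^2 - 1.7*t + 4.44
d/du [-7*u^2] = -14*u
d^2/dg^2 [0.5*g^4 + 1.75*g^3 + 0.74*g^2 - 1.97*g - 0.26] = 6.0*g^2 + 10.5*g + 1.48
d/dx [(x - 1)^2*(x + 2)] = 3*x^2 - 3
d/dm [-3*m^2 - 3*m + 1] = -6*m - 3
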